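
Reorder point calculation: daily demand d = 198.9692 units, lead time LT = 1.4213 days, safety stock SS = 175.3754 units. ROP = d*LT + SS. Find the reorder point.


d*LT = 198.9692 * 1.4213 = 282.7949
ROP = 282.7949 + 175.3754 = 458.1703

458.1703 units


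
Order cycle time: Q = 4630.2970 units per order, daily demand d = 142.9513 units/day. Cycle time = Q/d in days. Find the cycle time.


Cycle = 4630.2970 / 142.9513 = 32.3907

32.3907 days


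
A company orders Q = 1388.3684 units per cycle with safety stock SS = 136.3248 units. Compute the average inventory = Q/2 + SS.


Q/2 = 694.1842
Avg = 694.1842 + 136.3248 = 830.5090

830.5090 units


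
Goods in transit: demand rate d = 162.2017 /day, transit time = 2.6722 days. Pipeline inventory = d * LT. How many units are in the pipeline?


Pipeline = 162.2017 * 2.6722 = 433.4354

433.4354 units


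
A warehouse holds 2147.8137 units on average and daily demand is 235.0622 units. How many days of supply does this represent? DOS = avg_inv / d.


DOS = 2147.8137 / 235.0622 = 9.1372

9.1372 days


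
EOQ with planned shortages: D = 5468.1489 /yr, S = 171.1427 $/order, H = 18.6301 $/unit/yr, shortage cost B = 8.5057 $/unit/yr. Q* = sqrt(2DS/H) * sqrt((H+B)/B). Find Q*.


sqrt(2DS/H) = 316.9617
sqrt((H+B)/B) = 1.7861
Q* = 316.9617 * 1.7861 = 566.1390

566.1390 units


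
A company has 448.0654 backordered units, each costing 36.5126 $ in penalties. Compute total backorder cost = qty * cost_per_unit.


Total = 448.0654 * 36.5126 = 16360.0327

16360.0327 $


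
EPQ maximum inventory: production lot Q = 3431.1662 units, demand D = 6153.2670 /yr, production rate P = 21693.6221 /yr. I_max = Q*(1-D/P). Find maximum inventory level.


D/P = 0.2836
1 - D/P = 0.7164
I_max = 3431.1662 * 0.7164 = 2457.9363

2457.9363 units


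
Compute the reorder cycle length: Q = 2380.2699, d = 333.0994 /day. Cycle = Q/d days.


Cycle = 2380.2699 / 333.0994 = 7.1458

7.1458 days


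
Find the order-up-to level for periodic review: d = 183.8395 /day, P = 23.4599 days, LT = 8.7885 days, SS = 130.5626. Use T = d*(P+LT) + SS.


P + LT = 32.2484
d*(P+LT) = 183.8395 * 32.2484 = 5928.5297
T = 5928.5297 + 130.5626 = 6059.0923

6059.0923 units


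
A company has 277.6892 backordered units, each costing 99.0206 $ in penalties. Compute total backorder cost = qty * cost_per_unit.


Total = 277.6892 * 99.0206 = 27496.9512

27496.9512 $


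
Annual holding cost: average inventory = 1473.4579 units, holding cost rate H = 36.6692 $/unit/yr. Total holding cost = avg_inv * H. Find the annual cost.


Cost = 1473.4579 * 36.6692 = 54030.5224

54030.5224 $/yr


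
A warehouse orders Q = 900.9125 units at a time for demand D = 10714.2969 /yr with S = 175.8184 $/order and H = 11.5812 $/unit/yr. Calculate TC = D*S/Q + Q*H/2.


Ordering cost = D*S/Q = 2090.9584
Holding cost = Q*H/2 = 5216.8239
TC = 2090.9584 + 5216.8239 = 7307.7823

7307.7823 $/yr


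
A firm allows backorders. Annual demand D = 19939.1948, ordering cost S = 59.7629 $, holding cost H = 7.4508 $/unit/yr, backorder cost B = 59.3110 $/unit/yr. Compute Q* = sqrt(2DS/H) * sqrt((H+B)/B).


sqrt(2DS/H) = 565.5659
sqrt((H+B)/B) = 1.0610
Q* = 565.5659 * 1.0610 = 600.0391

600.0391 units


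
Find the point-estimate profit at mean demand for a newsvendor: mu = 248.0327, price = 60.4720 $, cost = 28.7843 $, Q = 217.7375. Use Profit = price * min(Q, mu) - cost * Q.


Sales at mu = min(217.7375, 248.0327) = 217.7375
Revenue = 60.4720 * 217.7375 = 13167.0221
Total cost = 28.7843 * 217.7375 = 6267.4215
Profit = 13167.0221 - 6267.4215 = 6899.6006

6899.6006 $


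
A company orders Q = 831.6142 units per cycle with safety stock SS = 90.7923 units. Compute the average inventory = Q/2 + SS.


Q/2 = 415.8071
Avg = 415.8071 + 90.7923 = 506.5994

506.5994 units


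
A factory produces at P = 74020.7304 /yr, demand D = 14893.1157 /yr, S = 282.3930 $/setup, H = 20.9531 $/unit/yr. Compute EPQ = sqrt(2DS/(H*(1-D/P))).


1 - D/P = 1 - 0.2012 = 0.7988
H*(1-D/P) = 16.7373
2DS = 8411423.2437
EPQ = sqrt(502555.7050) = 708.9116

708.9116 units


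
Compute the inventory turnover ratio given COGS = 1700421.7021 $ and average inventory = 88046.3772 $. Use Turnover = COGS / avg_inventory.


Turnover = 1700421.7021 / 88046.3772 = 19.3128

19.3128


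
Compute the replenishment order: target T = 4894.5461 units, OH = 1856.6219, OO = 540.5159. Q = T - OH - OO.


Inventory position = OH + OO = 1856.6219 + 540.5159 = 2397.1378
Q = 4894.5461 - 2397.1378 = 2497.4083

2497.4083 units


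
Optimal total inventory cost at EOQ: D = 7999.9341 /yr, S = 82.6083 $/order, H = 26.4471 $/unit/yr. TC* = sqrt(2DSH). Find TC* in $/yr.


2*D*S*H = 34955711.5848
TC* = sqrt(34955711.5848) = 5912.3355

5912.3355 $/yr


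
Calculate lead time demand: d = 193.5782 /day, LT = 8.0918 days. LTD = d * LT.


LTD = 193.5782 * 8.0918 = 1566.3961

1566.3961 units


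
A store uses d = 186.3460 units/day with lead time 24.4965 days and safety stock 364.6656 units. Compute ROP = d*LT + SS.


d*LT = 186.3460 * 24.4965 = 4564.8248
ROP = 4564.8248 + 364.6656 = 4929.4904

4929.4904 units


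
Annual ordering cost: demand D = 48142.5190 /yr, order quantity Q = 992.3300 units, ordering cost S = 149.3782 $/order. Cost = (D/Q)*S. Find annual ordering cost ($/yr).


Number of orders = D/Q = 48.5146
Cost = 48.5146 * 149.3782 = 7247.0275

7247.0275 $/yr


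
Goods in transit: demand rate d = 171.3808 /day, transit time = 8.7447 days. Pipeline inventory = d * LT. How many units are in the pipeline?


Pipeline = 171.3808 * 8.7447 = 1498.6737

1498.6737 units


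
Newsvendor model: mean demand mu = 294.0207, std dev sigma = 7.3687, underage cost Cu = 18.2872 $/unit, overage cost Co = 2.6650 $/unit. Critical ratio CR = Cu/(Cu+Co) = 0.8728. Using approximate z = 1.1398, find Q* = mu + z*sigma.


CR = Cu/(Cu+Co) = 18.2872/(18.2872+2.6650) = 0.8728
z = 1.1398
Q* = 294.0207 + 1.1398 * 7.3687 = 302.4195

302.4195 units


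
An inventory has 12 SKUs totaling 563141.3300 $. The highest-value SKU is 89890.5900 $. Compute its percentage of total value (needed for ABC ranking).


Top item = 89890.5900
Total = 563141.3300
Percentage = 89890.5900 / 563141.3300 * 100 = 15.9623

15.9623%


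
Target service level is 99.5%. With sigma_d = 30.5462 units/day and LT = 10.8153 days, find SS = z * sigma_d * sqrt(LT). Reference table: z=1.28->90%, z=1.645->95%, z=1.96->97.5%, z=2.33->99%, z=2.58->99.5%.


From the table, SL = 99.5% corresponds to z = 2.58
sqrt(LT) = sqrt(10.8153) = 3.2887
SS = 2.58 * 30.5462 * 3.2887 = 259.1768

259.1768 units


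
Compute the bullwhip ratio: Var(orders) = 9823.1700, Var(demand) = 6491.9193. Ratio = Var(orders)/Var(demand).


BW = 9823.1700 / 6491.9193 = 1.5131

1.5131


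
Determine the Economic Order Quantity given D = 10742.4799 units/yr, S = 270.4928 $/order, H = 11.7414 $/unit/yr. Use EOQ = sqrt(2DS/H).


2*D*S = 2 * 10742.4799 * 270.4928 = 5811526.9342
2*D*S/H = 494960.3058
EOQ = sqrt(494960.3058) = 703.5342

703.5342 units


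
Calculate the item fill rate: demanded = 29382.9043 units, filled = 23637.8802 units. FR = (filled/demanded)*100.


FR = 23637.8802 / 29382.9043 * 100 = 80.4477

80.4477%


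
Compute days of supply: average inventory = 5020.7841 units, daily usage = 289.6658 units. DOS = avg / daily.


DOS = 5020.7841 / 289.6658 = 17.3330

17.3330 days


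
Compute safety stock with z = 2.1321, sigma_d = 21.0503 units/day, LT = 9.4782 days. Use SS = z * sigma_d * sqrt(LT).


sqrt(LT) = sqrt(9.4782) = 3.0787
SS = 2.1321 * 21.0503 * 3.0787 = 138.1748

138.1748 units


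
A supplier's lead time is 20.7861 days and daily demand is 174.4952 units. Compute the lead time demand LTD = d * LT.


LTD = 174.4952 * 20.7861 = 3627.0747

3627.0747 units


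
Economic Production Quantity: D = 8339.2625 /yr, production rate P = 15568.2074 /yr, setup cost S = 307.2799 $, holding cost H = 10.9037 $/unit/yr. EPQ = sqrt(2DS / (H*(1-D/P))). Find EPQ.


1 - D/P = 1 - 0.5357 = 0.4643
H*(1-D/P) = 5.0630
2DS = 5124975.4941
EPQ = sqrt(1012235.5674) = 1006.0992

1006.0992 units


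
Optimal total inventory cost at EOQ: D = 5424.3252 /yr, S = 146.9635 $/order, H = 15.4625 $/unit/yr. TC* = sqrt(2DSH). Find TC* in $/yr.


2*D*S*H = 24652723.9762
TC* = sqrt(24652723.9762) = 4965.1510

4965.1510 $/yr


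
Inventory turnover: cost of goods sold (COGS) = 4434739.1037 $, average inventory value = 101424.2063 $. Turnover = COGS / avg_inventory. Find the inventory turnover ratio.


Turnover = 4434739.1037 / 101424.2063 = 43.7247

43.7247


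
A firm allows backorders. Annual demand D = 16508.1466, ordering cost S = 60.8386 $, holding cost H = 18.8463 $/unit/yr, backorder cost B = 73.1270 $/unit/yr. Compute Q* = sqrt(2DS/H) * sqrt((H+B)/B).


sqrt(2DS/H) = 326.4681
sqrt((H+B)/B) = 1.1215
Q* = 326.4681 * 1.1215 = 366.1278

366.1278 units


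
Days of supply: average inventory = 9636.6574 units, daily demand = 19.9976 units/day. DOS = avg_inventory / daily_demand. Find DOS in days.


DOS = 9636.6574 / 19.9976 = 481.8907

481.8907 days


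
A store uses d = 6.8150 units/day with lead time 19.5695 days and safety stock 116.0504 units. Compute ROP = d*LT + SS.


d*LT = 6.8150 * 19.5695 = 133.3661
ROP = 133.3661 + 116.0504 = 249.4165

249.4165 units


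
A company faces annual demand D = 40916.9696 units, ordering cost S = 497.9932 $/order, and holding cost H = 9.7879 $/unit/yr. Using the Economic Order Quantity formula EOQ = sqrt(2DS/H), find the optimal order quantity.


2*D*S = 2 * 40916.9696 * 497.9932 = 40752745.2508
2*D*S/H = 4163584.1448
EOQ = sqrt(4163584.1448) = 2040.4863

2040.4863 units


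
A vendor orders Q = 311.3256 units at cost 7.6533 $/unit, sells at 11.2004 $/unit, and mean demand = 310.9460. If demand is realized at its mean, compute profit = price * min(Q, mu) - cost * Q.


Sales at mu = min(311.3256, 310.9460) = 310.9460
Revenue = 11.2004 * 310.9460 = 3482.7196
Total cost = 7.6533 * 311.3256 = 2382.6682
Profit = 3482.7196 - 2382.6682 = 1100.0514

1100.0514 $


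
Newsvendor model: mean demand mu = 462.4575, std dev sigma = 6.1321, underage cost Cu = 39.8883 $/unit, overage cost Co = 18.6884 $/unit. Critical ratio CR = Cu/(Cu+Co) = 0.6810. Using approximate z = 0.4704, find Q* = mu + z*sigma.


CR = Cu/(Cu+Co) = 39.8883/(39.8883+18.6884) = 0.6810
z = 0.4704
Q* = 462.4575 + 0.4704 * 6.1321 = 465.3420

465.3420 units


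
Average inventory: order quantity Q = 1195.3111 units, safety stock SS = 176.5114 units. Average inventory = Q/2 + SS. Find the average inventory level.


Q/2 = 597.6555
Avg = 597.6555 + 176.5114 = 774.1669

774.1669 units


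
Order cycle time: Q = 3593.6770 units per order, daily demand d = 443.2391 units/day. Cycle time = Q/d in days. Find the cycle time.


Cycle = 3593.6770 / 443.2391 = 8.1078

8.1078 days


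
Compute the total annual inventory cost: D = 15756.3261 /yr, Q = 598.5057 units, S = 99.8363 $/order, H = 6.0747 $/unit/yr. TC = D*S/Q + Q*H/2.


Ordering cost = D*S/Q = 2628.3013
Holding cost = Q*H/2 = 1817.8713
TC = 2628.3013 + 1817.8713 = 4446.1726

4446.1726 $/yr


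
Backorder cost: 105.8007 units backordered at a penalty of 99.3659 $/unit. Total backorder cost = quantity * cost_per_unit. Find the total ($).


Total = 105.8007 * 99.3659 = 10512.9818

10512.9818 $


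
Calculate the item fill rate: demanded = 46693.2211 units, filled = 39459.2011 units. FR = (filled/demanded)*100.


FR = 39459.2011 / 46693.2211 * 100 = 84.5073

84.5073%


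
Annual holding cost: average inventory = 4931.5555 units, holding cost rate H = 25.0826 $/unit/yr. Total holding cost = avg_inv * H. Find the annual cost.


Cost = 4931.5555 * 25.0826 = 123696.2340

123696.2340 $/yr


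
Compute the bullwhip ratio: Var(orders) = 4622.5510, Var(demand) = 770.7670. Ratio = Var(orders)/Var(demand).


BW = 4622.5510 / 770.7670 = 5.9973

5.9973


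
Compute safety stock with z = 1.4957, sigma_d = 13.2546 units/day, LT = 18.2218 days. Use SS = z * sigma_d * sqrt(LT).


sqrt(LT) = sqrt(18.2218) = 4.2687
SS = 1.4957 * 13.2546 * 4.2687 = 84.6266

84.6266 units


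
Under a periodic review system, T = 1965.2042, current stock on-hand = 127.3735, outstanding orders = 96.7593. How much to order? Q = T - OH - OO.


Inventory position = OH + OO = 127.3735 + 96.7593 = 224.1328
Q = 1965.2042 - 224.1328 = 1741.0714

1741.0714 units


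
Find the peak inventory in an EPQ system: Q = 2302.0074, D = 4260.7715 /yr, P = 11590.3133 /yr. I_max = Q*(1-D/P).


D/P = 0.3676
1 - D/P = 0.6324
I_max = 2302.0074 * 0.6324 = 1455.7553

1455.7553 units


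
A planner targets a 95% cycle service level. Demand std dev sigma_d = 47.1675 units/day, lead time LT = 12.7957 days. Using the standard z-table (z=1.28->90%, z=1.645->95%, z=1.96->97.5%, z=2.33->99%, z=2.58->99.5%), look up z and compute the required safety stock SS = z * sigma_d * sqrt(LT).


From the table, SL = 95% corresponds to z = 1.645
sqrt(LT) = sqrt(12.7957) = 3.5771
SS = 1.645 * 47.1675 * 3.5771 = 277.5497

277.5497 units


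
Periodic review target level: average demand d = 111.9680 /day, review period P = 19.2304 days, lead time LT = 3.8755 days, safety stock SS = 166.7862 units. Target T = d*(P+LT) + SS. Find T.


P + LT = 23.1059
d*(P+LT) = 111.9680 * 23.1059 = 2587.1214
T = 2587.1214 + 166.7862 = 2753.9076

2753.9076 units


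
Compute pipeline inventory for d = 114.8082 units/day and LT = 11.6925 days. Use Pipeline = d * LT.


Pipeline = 114.8082 * 11.6925 = 1342.3949

1342.3949 units


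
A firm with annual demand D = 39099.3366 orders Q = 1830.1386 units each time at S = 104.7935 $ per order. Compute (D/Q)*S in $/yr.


Number of orders = D/Q = 21.3641
Cost = 21.3641 * 104.7935 = 2238.8230

2238.8230 $/yr


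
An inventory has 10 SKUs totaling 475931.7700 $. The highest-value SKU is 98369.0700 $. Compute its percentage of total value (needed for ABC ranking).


Top item = 98369.0700
Total = 475931.7700
Percentage = 98369.0700 / 475931.7700 * 100 = 20.6687

20.6687%


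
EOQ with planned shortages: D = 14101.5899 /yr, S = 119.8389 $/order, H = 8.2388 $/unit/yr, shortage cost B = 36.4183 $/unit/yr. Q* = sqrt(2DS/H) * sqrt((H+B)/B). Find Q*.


sqrt(2DS/H) = 640.4953
sqrt((H+B)/B) = 1.1074
Q* = 640.4953 * 1.1074 = 709.2533

709.2533 units


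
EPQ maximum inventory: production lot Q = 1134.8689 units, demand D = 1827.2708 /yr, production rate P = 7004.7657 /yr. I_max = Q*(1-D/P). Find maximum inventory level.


D/P = 0.2609
1 - D/P = 0.7391
I_max = 1134.8689 * 0.7391 = 838.8258

838.8258 units


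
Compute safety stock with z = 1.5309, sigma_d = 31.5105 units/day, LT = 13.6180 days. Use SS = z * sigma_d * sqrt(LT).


sqrt(LT) = sqrt(13.6180) = 3.6903
SS = 1.5309 * 31.5105 * 3.6903 = 178.0159

178.0159 units


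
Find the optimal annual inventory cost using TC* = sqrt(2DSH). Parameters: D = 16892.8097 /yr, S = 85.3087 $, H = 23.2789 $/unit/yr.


2*D*S*H = 67094614.8108
TC* = sqrt(67094614.8108) = 8191.1303

8191.1303 $/yr


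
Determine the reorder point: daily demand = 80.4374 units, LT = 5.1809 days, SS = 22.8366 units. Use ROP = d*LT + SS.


d*LT = 80.4374 * 5.1809 = 416.7381
ROP = 416.7381 + 22.8366 = 439.5747

439.5747 units


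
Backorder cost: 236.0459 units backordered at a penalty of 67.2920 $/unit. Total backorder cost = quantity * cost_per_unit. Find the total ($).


Total = 236.0459 * 67.2920 = 15884.0007

15884.0007 $


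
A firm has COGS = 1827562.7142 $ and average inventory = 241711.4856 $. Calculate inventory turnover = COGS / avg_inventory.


Turnover = 1827562.7142 / 241711.4856 = 7.5609

7.5609


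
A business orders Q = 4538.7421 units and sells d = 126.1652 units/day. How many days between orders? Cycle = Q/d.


Cycle = 4538.7421 / 126.1652 = 35.9746

35.9746 days


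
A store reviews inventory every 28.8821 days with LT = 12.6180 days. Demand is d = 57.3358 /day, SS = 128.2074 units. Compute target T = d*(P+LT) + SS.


P + LT = 41.5001
d*(P+LT) = 57.3358 * 41.5001 = 2379.4414
T = 2379.4414 + 128.2074 = 2507.6488

2507.6488 units


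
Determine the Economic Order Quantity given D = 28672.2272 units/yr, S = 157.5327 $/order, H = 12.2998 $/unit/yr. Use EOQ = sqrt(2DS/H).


2*D*S = 2 * 28672.2272 * 157.5327 = 9033626.7317
2*D*S/H = 734453.1400
EOQ = sqrt(734453.1400) = 857.0024

857.0024 units


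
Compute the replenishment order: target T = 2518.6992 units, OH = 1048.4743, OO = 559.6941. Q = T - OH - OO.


Inventory position = OH + OO = 1048.4743 + 559.6941 = 1608.1684
Q = 2518.6992 - 1608.1684 = 910.5308

910.5308 units


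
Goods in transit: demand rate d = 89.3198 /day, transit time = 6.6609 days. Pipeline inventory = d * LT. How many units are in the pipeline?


Pipeline = 89.3198 * 6.6609 = 594.9503

594.9503 units


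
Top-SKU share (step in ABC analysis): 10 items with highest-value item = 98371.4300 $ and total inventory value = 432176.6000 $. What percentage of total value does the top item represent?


Top item = 98371.4300
Total = 432176.6000
Percentage = 98371.4300 / 432176.6000 * 100 = 22.7619

22.7619%


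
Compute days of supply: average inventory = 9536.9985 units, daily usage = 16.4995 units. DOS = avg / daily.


DOS = 9536.9985 / 16.4995 = 578.0174

578.0174 days


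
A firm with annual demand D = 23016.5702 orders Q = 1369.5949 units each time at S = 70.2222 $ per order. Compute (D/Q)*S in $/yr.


Number of orders = D/Q = 16.8054
Cost = 16.8054 * 70.2222 = 1180.1111

1180.1111 $/yr


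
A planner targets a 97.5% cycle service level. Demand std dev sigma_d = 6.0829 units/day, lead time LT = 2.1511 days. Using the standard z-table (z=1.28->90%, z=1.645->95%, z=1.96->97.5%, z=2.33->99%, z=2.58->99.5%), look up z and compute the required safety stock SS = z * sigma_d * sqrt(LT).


From the table, SL = 97.5% corresponds to z = 1.96
sqrt(LT) = sqrt(2.1511) = 1.4667
SS = 1.96 * 6.0829 * 1.4667 = 17.4863

17.4863 units


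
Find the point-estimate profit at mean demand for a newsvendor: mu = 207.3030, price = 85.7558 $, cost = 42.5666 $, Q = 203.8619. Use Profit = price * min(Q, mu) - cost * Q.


Sales at mu = min(203.8619, 207.3030) = 203.8619
Revenue = 85.7558 * 203.8619 = 17482.3403
Total cost = 42.5666 * 203.8619 = 8677.7080
Profit = 17482.3403 - 8677.7080 = 8804.6324

8804.6324 $


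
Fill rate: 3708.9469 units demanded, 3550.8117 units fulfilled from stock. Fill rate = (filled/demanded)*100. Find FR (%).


FR = 3550.8117 / 3708.9469 * 100 = 95.7364

95.7364%


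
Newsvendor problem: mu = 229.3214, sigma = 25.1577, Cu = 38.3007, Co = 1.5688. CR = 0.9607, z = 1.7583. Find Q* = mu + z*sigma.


CR = Cu/(Cu+Co) = 38.3007/(38.3007+1.5688) = 0.9607
z = 1.7583
Q* = 229.3214 + 1.7583 * 25.1577 = 273.5562

273.5562 units


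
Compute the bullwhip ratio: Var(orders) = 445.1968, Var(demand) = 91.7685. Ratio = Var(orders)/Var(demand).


BW = 445.1968 / 91.7685 = 4.8513

4.8513


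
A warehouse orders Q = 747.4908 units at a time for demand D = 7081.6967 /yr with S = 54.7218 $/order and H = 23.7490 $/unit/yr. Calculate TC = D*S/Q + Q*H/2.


Ordering cost = D*S/Q = 518.4321
Holding cost = Q*H/2 = 8876.0795
TC = 518.4321 + 8876.0795 = 9394.5116

9394.5116 $/yr


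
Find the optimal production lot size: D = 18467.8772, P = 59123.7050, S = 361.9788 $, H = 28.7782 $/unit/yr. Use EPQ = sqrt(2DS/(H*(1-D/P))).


1 - D/P = 1 - 0.3124 = 0.6876
H*(1-D/P) = 19.7890
2DS = 13369960.0548
EPQ = sqrt(675624.3857) = 821.9637

821.9637 units


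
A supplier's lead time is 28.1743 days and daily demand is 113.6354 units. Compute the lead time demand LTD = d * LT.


LTD = 113.6354 * 28.1743 = 3201.5979

3201.5979 units


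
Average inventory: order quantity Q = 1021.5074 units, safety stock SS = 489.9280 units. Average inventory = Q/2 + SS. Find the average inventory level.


Q/2 = 510.7537
Avg = 510.7537 + 489.9280 = 1000.6817

1000.6817 units


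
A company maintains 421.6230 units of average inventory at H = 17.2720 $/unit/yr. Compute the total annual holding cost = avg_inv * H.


Cost = 421.6230 * 17.2720 = 7282.2725

7282.2725 $/yr


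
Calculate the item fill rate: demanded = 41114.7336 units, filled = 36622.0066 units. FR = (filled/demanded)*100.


FR = 36622.0066 / 41114.7336 * 100 = 89.0727

89.0727%


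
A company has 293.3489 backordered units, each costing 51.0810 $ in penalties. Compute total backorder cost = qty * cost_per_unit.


Total = 293.3489 * 51.0810 = 14984.5552

14984.5552 $


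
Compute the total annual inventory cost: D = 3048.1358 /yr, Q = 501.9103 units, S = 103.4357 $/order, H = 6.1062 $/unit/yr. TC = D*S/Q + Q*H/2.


Ordering cost = D*S/Q = 628.1721
Holding cost = Q*H/2 = 1532.3823
TC = 628.1721 + 1532.3823 = 2160.5545

2160.5545 $/yr


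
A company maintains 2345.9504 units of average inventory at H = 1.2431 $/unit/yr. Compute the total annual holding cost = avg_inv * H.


Cost = 2345.9504 * 1.2431 = 2916.2509

2916.2509 $/yr


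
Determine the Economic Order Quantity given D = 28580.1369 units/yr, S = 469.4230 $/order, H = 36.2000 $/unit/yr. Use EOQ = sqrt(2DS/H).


2*D*S = 2 * 28580.1369 * 469.4230 = 26832347.2080
2*D*S/H = 741225.0610
EOQ = sqrt(741225.0610) = 860.9443

860.9443 units


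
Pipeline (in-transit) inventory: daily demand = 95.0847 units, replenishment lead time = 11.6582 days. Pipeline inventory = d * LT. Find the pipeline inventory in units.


Pipeline = 95.0847 * 11.6582 = 1108.5164

1108.5164 units


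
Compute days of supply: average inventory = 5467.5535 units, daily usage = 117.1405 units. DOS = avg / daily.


DOS = 5467.5535 / 117.1405 = 46.6752

46.6752 days


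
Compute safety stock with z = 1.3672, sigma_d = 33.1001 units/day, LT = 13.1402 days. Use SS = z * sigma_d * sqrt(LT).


sqrt(LT) = sqrt(13.1402) = 3.6249
SS = 1.3672 * 33.1001 * 3.6249 = 164.0448

164.0448 units


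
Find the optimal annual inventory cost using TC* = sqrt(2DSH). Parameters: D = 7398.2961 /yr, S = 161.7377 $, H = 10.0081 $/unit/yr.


2*D*S*H = 23951052.5537
TC* = sqrt(23951052.5537) = 4893.9813

4893.9813 $/yr


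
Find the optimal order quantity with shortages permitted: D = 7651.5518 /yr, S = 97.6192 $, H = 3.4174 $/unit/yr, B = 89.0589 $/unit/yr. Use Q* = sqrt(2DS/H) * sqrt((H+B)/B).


sqrt(2DS/H) = 661.1644
sqrt((H+B)/B) = 1.0190
Q* = 661.1644 * 1.0190 = 673.7302

673.7302 units


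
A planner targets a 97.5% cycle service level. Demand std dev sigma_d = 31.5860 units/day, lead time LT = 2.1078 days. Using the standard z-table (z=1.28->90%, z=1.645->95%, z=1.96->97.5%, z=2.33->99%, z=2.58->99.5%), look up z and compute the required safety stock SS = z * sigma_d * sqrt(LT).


From the table, SL = 97.5% corresponds to z = 1.96
sqrt(LT) = sqrt(2.1078) = 1.4518
SS = 1.96 * 31.5860 * 1.4518 = 89.8805

89.8805 units


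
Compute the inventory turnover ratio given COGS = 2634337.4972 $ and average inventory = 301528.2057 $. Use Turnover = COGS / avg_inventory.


Turnover = 2634337.4972 / 301528.2057 = 8.7366

8.7366


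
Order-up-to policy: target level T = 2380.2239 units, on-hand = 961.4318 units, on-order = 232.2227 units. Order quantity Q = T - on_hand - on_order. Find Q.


Inventory position = OH + OO = 961.4318 + 232.2227 = 1193.6545
Q = 2380.2239 - 1193.6545 = 1186.5694

1186.5694 units


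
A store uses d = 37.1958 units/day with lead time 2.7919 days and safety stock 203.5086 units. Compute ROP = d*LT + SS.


d*LT = 37.1958 * 2.7919 = 103.8470
ROP = 103.8470 + 203.5086 = 307.3556

307.3556 units


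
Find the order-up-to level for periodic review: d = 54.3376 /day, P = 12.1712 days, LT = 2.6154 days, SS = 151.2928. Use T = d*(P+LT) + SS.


P + LT = 14.7866
d*(P+LT) = 54.3376 * 14.7866 = 803.4684
T = 803.4684 + 151.2928 = 954.7612

954.7612 units


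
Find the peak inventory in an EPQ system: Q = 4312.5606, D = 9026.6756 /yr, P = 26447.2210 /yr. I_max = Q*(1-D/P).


D/P = 0.3413
1 - D/P = 0.6587
I_max = 4312.5606 * 0.6587 = 2840.6447

2840.6447 units


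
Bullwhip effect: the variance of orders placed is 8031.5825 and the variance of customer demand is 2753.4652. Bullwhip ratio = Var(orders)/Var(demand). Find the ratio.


BW = 8031.5825 / 2753.4652 = 2.9169

2.9169


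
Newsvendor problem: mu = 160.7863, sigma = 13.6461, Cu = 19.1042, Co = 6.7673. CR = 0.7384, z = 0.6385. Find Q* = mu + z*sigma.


CR = Cu/(Cu+Co) = 19.1042/(19.1042+6.7673) = 0.7384
z = 0.6385
Q* = 160.7863 + 0.6385 * 13.6461 = 169.4993

169.4993 units


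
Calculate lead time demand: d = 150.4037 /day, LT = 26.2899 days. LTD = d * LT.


LTD = 150.4037 * 26.2899 = 3954.0982

3954.0982 units


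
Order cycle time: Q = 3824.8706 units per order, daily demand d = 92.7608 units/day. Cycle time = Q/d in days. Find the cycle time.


Cycle = 3824.8706 / 92.7608 = 41.2337

41.2337 days


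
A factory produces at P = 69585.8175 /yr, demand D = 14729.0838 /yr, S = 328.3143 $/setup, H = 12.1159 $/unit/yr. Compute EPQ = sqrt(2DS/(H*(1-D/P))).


1 - D/P = 1 - 0.2117 = 0.7883
H*(1-D/P) = 9.5514
2DS = 9671537.6749
EPQ = sqrt(1012583.0105) = 1006.2718

1006.2718 units


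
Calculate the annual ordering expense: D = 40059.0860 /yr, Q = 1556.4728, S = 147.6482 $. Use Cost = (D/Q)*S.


Number of orders = D/Q = 25.7371
Cost = 25.7371 * 147.6482 = 3800.0355

3800.0355 $/yr


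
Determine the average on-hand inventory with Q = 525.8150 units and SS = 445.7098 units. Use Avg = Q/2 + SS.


Q/2 = 262.9075
Avg = 262.9075 + 445.7098 = 708.6173

708.6173 units


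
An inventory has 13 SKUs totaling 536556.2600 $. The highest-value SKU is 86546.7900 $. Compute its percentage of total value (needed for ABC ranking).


Top item = 86546.7900
Total = 536556.2600
Percentage = 86546.7900 / 536556.2600 * 100 = 16.1300

16.1300%


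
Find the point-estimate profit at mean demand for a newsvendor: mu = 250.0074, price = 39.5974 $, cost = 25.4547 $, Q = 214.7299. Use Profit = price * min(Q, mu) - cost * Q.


Sales at mu = min(214.7299, 250.0074) = 214.7299
Revenue = 39.5974 * 214.7299 = 8502.7457
Total cost = 25.4547 * 214.7299 = 5465.8852
Profit = 8502.7457 - 5465.8852 = 3036.8606

3036.8606 $


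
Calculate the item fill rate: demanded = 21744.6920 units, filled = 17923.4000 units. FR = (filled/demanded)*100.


FR = 17923.4000 / 21744.6920 * 100 = 82.4266

82.4266%


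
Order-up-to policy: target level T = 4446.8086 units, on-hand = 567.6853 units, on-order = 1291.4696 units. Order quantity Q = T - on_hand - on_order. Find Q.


Inventory position = OH + OO = 567.6853 + 1291.4696 = 1859.1549
Q = 4446.8086 - 1859.1549 = 2587.6537

2587.6537 units


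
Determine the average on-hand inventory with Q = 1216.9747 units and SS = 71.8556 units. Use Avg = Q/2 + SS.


Q/2 = 608.4873
Avg = 608.4873 + 71.8556 = 680.3429

680.3429 units


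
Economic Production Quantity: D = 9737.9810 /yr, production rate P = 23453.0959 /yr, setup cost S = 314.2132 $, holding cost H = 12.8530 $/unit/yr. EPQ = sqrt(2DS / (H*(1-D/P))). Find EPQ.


1 - D/P = 1 - 0.4152 = 0.5848
H*(1-D/P) = 7.5163
2DS = 6119604.3431
EPQ = sqrt(814178.3799) = 902.3183

902.3183 units


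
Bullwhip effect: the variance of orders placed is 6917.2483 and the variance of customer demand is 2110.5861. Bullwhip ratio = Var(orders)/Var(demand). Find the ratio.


BW = 6917.2483 / 2110.5861 = 3.2774

3.2774


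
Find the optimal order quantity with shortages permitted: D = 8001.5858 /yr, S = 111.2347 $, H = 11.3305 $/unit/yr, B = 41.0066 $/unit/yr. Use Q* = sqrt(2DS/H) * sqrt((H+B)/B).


sqrt(2DS/H) = 396.3680
sqrt((H+B)/B) = 1.1297
Q* = 396.3680 * 1.1297 = 447.7923

447.7923 units


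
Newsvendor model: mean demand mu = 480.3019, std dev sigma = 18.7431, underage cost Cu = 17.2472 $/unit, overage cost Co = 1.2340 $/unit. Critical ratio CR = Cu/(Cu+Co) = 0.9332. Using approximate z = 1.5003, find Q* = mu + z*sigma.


CR = Cu/(Cu+Co) = 17.2472/(17.2472+1.2340) = 0.9332
z = 1.5003
Q* = 480.3019 + 1.5003 * 18.7431 = 508.4222

508.4222 units


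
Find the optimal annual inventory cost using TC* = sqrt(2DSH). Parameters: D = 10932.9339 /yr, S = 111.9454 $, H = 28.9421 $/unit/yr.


2*D*S*H = 70843989.5453
TC* = sqrt(70843989.5453) = 8416.8872

8416.8872 $/yr


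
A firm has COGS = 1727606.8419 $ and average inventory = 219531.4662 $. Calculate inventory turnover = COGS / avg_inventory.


Turnover = 1727606.8419 / 219531.4662 = 7.8695

7.8695


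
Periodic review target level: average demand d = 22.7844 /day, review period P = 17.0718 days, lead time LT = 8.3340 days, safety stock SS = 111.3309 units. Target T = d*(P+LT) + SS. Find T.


P + LT = 25.4058
d*(P+LT) = 22.7844 * 25.4058 = 578.8559
T = 578.8559 + 111.3309 = 690.1868

690.1868 units


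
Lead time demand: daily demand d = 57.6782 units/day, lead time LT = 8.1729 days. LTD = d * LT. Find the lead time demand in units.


LTD = 57.6782 * 8.1729 = 471.3982

471.3982 units


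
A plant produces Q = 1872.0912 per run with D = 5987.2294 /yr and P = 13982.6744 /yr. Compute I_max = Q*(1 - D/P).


D/P = 0.4282
1 - D/P = 0.5718
I_max = 1872.0912 * 0.5718 = 1070.4821

1070.4821 units


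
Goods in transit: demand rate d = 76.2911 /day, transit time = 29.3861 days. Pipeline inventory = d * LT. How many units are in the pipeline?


Pipeline = 76.2911 * 29.3861 = 2241.8979

2241.8979 units


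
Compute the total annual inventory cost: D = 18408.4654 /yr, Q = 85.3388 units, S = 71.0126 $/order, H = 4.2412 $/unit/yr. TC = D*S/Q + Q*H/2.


Ordering cost = D*S/Q = 15318.1553
Holding cost = Q*H/2 = 180.9695
TC = 15318.1553 + 180.9695 = 15499.1247

15499.1247 $/yr


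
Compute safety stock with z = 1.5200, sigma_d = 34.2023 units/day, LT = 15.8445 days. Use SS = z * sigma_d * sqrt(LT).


sqrt(LT) = sqrt(15.8445) = 3.9805
SS = 1.5200 * 34.2023 * 3.9805 = 206.9370

206.9370 units


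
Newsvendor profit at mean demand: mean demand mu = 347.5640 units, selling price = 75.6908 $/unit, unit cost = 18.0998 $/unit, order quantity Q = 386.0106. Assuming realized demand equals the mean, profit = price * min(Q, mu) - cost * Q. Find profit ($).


Sales at mu = min(386.0106, 347.5640) = 347.5640
Revenue = 75.6908 * 347.5640 = 26307.3972
Total cost = 18.0998 * 386.0106 = 6986.7147
Profit = 26307.3972 - 6986.7147 = 19320.6826

19320.6826 $


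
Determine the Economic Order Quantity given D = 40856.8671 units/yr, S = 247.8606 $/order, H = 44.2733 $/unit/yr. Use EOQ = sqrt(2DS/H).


2*D*S = 2 * 40856.8671 * 247.8606 = 20253615.1871
2*D*S/H = 457467.9364
EOQ = sqrt(457467.9364) = 676.3638

676.3638 units


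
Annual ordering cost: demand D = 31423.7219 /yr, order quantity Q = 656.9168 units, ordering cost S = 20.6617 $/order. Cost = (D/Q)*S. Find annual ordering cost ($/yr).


Number of orders = D/Q = 47.8352
Cost = 47.8352 * 20.6617 = 988.3558

988.3558 $/yr


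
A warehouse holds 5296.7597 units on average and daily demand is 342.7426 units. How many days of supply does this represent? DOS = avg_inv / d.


DOS = 5296.7597 / 342.7426 = 15.4540

15.4540 days


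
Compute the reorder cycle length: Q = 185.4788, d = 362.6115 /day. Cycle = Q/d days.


Cycle = 185.4788 / 362.6115 = 0.5115

0.5115 days


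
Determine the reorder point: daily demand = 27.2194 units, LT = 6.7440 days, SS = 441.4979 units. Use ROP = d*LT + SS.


d*LT = 27.2194 * 6.7440 = 183.5676
ROP = 183.5676 + 441.4979 = 625.0655

625.0655 units


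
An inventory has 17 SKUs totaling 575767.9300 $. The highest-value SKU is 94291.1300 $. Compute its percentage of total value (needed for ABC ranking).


Top item = 94291.1300
Total = 575767.9300
Percentage = 94291.1300 / 575767.9300 * 100 = 16.3766

16.3766%


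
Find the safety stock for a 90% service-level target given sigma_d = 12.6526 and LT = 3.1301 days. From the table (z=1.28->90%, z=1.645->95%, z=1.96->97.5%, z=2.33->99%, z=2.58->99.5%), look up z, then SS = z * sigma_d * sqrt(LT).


From the table, SL = 90% corresponds to z = 1.28
sqrt(LT) = sqrt(3.1301) = 1.7692
SS = 1.28 * 12.6526 * 1.7692 = 28.6529

28.6529 units


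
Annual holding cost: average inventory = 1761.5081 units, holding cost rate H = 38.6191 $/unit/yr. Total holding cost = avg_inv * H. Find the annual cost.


Cost = 1761.5081 * 38.6191 = 68027.8575

68027.8575 $/yr


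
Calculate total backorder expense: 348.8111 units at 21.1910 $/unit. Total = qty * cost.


Total = 348.8111 * 21.1910 = 7391.6560

7391.6560 $


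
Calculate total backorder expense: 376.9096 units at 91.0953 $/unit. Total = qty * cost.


Total = 376.9096 * 91.0953 = 34334.6931

34334.6931 $


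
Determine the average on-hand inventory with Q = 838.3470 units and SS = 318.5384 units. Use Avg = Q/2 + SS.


Q/2 = 419.1735
Avg = 419.1735 + 318.5384 = 737.7119

737.7119 units


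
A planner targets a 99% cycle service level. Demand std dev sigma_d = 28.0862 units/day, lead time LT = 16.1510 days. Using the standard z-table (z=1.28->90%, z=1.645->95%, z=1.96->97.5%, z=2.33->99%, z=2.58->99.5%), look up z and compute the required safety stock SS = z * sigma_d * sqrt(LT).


From the table, SL = 99% corresponds to z = 2.33
sqrt(LT) = sqrt(16.1510) = 4.0188
SS = 2.33 * 28.0862 * 4.0188 = 262.9957

262.9957 units


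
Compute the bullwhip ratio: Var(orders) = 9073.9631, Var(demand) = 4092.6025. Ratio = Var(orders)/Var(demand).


BW = 9073.9631 / 4092.6025 = 2.2172

2.2172


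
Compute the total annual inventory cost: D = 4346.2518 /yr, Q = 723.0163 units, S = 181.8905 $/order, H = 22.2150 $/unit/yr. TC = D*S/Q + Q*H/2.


Ordering cost = D*S/Q = 1093.3943
Holding cost = Q*H/2 = 8030.9036
TC = 1093.3943 + 8030.9036 = 9124.2979

9124.2979 $/yr


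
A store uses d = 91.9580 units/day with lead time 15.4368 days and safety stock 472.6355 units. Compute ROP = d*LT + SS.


d*LT = 91.9580 * 15.4368 = 1419.5373
ROP = 1419.5373 + 472.6355 = 1892.1728

1892.1728 units


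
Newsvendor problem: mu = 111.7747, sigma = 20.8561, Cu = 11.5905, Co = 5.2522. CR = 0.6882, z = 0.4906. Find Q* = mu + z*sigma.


CR = Cu/(Cu+Co) = 11.5905/(11.5905+5.2522) = 0.6882
z = 0.4906
Q* = 111.7747 + 0.4906 * 20.8561 = 122.0067

122.0067 units


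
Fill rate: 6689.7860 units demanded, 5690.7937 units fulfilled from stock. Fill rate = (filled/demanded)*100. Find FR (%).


FR = 5690.7937 / 6689.7860 * 100 = 85.0669

85.0669%


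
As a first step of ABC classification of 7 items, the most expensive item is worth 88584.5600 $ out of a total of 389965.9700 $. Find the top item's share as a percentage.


Top item = 88584.5600
Total = 389965.9700
Percentage = 88584.5600 / 389965.9700 * 100 = 22.7160

22.7160%


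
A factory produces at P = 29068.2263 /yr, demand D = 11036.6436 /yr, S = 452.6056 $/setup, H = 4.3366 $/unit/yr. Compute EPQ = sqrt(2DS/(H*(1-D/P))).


1 - D/P = 1 - 0.3797 = 0.6203
H*(1-D/P) = 2.6901
2DS = 9990493.3971
EPQ = sqrt(3713832.0186) = 1927.1305

1927.1305 units


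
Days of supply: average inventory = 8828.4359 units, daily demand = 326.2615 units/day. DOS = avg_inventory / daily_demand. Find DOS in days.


DOS = 8828.4359 / 326.2615 = 27.0594

27.0594 days


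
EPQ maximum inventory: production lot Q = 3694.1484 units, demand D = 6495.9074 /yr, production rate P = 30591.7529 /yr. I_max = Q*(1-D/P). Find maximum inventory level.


D/P = 0.2123
1 - D/P = 0.7877
I_max = 3694.1484 * 0.7877 = 2909.7263

2909.7263 units


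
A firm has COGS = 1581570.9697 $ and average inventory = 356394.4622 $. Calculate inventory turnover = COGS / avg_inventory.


Turnover = 1581570.9697 / 356394.4622 = 4.4377

4.4377


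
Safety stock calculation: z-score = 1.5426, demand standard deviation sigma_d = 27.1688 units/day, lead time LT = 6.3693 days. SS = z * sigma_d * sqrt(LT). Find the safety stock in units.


sqrt(LT) = sqrt(6.3693) = 2.5237
SS = 1.5426 * 27.1688 * 2.5237 = 105.7717

105.7717 units


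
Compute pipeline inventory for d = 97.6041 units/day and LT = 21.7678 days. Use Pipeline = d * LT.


Pipeline = 97.6041 * 21.7678 = 2124.6265

2124.6265 units


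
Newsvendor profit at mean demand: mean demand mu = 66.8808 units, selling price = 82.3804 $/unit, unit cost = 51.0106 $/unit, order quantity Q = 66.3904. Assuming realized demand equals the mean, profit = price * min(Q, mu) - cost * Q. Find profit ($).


Sales at mu = min(66.3904, 66.8808) = 66.3904
Revenue = 82.3804 * 66.3904 = 5469.2677
Total cost = 51.0106 * 66.3904 = 3386.6141
Profit = 5469.2677 - 3386.6141 = 2082.6536

2082.6536 $


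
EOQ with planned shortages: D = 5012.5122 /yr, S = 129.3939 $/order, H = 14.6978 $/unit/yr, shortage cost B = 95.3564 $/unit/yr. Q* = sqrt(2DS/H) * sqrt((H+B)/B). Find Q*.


sqrt(2DS/H) = 297.0800
sqrt((H+B)/B) = 1.0743
Q* = 297.0800 * 1.0743 = 319.1551

319.1551 units


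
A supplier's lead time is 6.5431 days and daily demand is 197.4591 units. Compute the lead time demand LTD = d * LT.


LTD = 197.4591 * 6.5431 = 1291.9946

1291.9946 units


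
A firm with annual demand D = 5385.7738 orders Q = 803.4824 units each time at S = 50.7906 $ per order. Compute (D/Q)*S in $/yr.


Number of orders = D/Q = 6.7030
Cost = 6.7030 * 50.7906 = 340.4514

340.4514 $/yr


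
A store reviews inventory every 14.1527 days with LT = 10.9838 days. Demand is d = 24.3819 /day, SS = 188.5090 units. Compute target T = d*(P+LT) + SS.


P + LT = 25.1365
d*(P+LT) = 24.3819 * 25.1365 = 612.8756
T = 612.8756 + 188.5090 = 801.3846

801.3846 units


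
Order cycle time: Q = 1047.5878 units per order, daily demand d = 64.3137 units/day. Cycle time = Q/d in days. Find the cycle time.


Cycle = 1047.5878 / 64.3137 = 16.2887

16.2887 days


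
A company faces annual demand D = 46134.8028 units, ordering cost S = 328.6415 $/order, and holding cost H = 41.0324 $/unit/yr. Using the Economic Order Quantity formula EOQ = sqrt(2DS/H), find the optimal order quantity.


2*D*S = 2 * 46134.8028 * 328.6415 = 30323621.5888
2*D*S/H = 739016.5233
EOQ = sqrt(739016.5233) = 859.6607

859.6607 units


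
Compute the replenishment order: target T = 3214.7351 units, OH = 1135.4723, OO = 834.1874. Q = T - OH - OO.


Inventory position = OH + OO = 1135.4723 + 834.1874 = 1969.6597
Q = 3214.7351 - 1969.6597 = 1245.0754

1245.0754 units


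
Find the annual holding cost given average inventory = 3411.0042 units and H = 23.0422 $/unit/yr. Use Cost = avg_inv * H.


Cost = 3411.0042 * 23.0422 = 78597.0410

78597.0410 $/yr


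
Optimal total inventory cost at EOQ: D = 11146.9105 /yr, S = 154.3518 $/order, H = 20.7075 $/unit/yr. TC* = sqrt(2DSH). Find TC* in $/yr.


2*D*S*H = 71256400.1702
TC* = sqrt(71256400.1702) = 8441.3506

8441.3506 $/yr


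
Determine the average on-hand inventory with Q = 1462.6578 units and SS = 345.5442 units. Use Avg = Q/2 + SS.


Q/2 = 731.3289
Avg = 731.3289 + 345.5442 = 1076.8731

1076.8731 units


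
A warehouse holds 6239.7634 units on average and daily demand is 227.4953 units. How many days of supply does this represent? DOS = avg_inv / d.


DOS = 6239.7634 / 227.4953 = 27.4281

27.4281 days


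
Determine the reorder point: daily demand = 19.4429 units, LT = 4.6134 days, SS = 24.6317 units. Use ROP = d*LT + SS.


d*LT = 19.4429 * 4.6134 = 89.6979
ROP = 89.6979 + 24.6317 = 114.3296

114.3296 units


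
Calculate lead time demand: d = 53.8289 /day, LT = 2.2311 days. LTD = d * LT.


LTD = 53.8289 * 2.2311 = 120.0977

120.0977 units


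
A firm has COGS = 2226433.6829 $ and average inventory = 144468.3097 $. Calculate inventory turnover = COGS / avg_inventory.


Turnover = 2226433.6829 / 144468.3097 = 15.4112

15.4112
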